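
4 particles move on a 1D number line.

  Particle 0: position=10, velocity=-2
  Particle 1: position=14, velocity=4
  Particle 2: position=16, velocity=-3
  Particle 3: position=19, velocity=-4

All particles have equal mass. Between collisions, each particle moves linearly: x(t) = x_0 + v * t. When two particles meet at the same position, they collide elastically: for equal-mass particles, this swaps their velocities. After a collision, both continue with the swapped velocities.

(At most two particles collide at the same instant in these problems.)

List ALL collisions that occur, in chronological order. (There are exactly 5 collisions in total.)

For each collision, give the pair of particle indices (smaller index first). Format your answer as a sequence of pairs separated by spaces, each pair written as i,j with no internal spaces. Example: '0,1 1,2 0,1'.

Answer: 1,2 2,3 1,2 0,1 1,2

Derivation:
Collision at t=2/7: particles 1 and 2 swap velocities; positions: p0=66/7 p1=106/7 p2=106/7 p3=125/7; velocities now: v0=-2 v1=-3 v2=4 v3=-4
Collision at t=5/8: particles 2 and 3 swap velocities; positions: p0=35/4 p1=113/8 p2=33/2 p3=33/2; velocities now: v0=-2 v1=-3 v2=-4 v3=4
Collision at t=3: particles 1 and 2 swap velocities; positions: p0=4 p1=7 p2=7 p3=26; velocities now: v0=-2 v1=-4 v2=-3 v3=4
Collision at t=9/2: particles 0 and 1 swap velocities; positions: p0=1 p1=1 p2=5/2 p3=32; velocities now: v0=-4 v1=-2 v2=-3 v3=4
Collision at t=6: particles 1 and 2 swap velocities; positions: p0=-5 p1=-2 p2=-2 p3=38; velocities now: v0=-4 v1=-3 v2=-2 v3=4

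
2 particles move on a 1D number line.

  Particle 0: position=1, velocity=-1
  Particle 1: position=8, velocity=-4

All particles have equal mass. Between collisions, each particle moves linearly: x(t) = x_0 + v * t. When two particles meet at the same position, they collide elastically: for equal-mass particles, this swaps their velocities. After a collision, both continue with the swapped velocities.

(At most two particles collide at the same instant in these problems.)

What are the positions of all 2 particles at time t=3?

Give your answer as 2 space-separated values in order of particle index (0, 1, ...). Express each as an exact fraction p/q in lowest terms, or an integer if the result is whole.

Collision at t=7/3: particles 0 and 1 swap velocities; positions: p0=-4/3 p1=-4/3; velocities now: v0=-4 v1=-1
Advance to t=3 (no further collisions before then); velocities: v0=-4 v1=-1; positions = -4 -2

Answer: -4 -2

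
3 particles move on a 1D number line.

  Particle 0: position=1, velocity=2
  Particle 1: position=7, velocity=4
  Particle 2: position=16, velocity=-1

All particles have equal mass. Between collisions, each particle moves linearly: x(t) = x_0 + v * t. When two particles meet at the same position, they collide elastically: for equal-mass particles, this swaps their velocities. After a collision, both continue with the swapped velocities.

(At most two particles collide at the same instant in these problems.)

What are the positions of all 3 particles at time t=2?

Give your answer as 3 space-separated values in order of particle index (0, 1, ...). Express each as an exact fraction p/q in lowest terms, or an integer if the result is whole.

Collision at t=9/5: particles 1 and 2 swap velocities; positions: p0=23/5 p1=71/5 p2=71/5; velocities now: v0=2 v1=-1 v2=4
Advance to t=2 (no further collisions before then); velocities: v0=2 v1=-1 v2=4; positions = 5 14 15

Answer: 5 14 15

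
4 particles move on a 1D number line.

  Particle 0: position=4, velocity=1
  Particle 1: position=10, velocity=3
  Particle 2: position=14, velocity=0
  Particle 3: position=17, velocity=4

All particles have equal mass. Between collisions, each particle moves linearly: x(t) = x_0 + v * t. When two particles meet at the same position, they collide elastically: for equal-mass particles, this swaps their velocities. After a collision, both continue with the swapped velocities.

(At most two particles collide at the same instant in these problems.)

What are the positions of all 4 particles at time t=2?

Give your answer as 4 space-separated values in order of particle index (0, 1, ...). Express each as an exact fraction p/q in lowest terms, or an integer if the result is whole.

Answer: 6 14 16 25

Derivation:
Collision at t=4/3: particles 1 and 2 swap velocities; positions: p0=16/3 p1=14 p2=14 p3=67/3; velocities now: v0=1 v1=0 v2=3 v3=4
Advance to t=2 (no further collisions before then); velocities: v0=1 v1=0 v2=3 v3=4; positions = 6 14 16 25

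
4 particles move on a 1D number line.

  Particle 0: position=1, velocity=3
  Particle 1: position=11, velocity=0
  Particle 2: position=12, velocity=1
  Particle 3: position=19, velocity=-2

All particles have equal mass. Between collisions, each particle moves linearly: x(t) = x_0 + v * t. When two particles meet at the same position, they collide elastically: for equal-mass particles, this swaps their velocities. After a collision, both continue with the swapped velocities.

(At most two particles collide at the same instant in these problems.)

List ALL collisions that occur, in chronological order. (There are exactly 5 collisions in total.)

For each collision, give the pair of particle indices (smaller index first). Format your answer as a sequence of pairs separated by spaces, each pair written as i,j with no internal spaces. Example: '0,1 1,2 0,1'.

Collision at t=7/3: particles 2 and 3 swap velocities; positions: p0=8 p1=11 p2=43/3 p3=43/3; velocities now: v0=3 v1=0 v2=-2 v3=1
Collision at t=10/3: particles 0 and 1 swap velocities; positions: p0=11 p1=11 p2=37/3 p3=46/3; velocities now: v0=0 v1=3 v2=-2 v3=1
Collision at t=18/5: particles 1 and 2 swap velocities; positions: p0=11 p1=59/5 p2=59/5 p3=78/5; velocities now: v0=0 v1=-2 v2=3 v3=1
Collision at t=4: particles 0 and 1 swap velocities; positions: p0=11 p1=11 p2=13 p3=16; velocities now: v0=-2 v1=0 v2=3 v3=1
Collision at t=11/2: particles 2 and 3 swap velocities; positions: p0=8 p1=11 p2=35/2 p3=35/2; velocities now: v0=-2 v1=0 v2=1 v3=3

Answer: 2,3 0,1 1,2 0,1 2,3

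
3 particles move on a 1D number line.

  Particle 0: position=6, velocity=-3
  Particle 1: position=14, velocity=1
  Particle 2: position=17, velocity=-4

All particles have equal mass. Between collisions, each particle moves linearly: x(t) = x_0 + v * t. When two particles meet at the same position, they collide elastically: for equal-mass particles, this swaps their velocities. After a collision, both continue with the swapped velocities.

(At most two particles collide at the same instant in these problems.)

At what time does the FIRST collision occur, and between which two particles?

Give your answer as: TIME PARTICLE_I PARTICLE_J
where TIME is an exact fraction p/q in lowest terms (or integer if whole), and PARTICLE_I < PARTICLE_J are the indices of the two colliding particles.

Answer: 3/5 1 2

Derivation:
Pair (0,1): pos 6,14 vel -3,1 -> not approaching (rel speed -4 <= 0)
Pair (1,2): pos 14,17 vel 1,-4 -> gap=3, closing at 5/unit, collide at t=3/5
Earliest collision: t=3/5 between 1 and 2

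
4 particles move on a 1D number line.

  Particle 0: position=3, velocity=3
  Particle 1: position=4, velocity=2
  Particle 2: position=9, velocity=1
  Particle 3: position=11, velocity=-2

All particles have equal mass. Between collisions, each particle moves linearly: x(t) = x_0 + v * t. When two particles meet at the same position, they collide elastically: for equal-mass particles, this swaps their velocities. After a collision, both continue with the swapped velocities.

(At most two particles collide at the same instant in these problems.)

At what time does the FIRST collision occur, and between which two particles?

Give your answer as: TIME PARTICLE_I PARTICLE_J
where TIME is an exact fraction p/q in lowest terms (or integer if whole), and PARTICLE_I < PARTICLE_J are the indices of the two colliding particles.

Answer: 2/3 2 3

Derivation:
Pair (0,1): pos 3,4 vel 3,2 -> gap=1, closing at 1/unit, collide at t=1
Pair (1,2): pos 4,9 vel 2,1 -> gap=5, closing at 1/unit, collide at t=5
Pair (2,3): pos 9,11 vel 1,-2 -> gap=2, closing at 3/unit, collide at t=2/3
Earliest collision: t=2/3 between 2 and 3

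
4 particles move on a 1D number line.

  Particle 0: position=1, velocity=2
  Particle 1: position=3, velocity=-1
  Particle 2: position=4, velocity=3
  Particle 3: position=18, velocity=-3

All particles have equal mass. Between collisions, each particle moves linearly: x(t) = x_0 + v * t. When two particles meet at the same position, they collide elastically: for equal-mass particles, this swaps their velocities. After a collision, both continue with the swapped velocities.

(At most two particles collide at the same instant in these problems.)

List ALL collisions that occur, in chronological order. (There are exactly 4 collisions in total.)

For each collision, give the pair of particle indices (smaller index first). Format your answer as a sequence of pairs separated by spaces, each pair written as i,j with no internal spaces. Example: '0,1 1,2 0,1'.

Collision at t=2/3: particles 0 and 1 swap velocities; positions: p0=7/3 p1=7/3 p2=6 p3=16; velocities now: v0=-1 v1=2 v2=3 v3=-3
Collision at t=7/3: particles 2 and 3 swap velocities; positions: p0=2/3 p1=17/3 p2=11 p3=11; velocities now: v0=-1 v1=2 v2=-3 v3=3
Collision at t=17/5: particles 1 and 2 swap velocities; positions: p0=-2/5 p1=39/5 p2=39/5 p3=71/5; velocities now: v0=-1 v1=-3 v2=2 v3=3
Collision at t=15/2: particles 0 and 1 swap velocities; positions: p0=-9/2 p1=-9/2 p2=16 p3=53/2; velocities now: v0=-3 v1=-1 v2=2 v3=3

Answer: 0,1 2,3 1,2 0,1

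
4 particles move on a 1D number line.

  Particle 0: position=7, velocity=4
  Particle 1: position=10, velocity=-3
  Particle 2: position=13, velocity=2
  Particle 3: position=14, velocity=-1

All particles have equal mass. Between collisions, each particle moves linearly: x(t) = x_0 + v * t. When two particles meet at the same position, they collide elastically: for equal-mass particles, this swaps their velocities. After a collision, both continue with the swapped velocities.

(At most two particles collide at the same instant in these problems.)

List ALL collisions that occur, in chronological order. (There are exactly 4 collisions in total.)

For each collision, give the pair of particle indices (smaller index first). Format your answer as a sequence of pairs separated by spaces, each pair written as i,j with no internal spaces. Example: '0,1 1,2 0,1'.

Answer: 2,3 0,1 1,2 2,3

Derivation:
Collision at t=1/3: particles 2 and 3 swap velocities; positions: p0=25/3 p1=9 p2=41/3 p3=41/3; velocities now: v0=4 v1=-3 v2=-1 v3=2
Collision at t=3/7: particles 0 and 1 swap velocities; positions: p0=61/7 p1=61/7 p2=95/7 p3=97/7; velocities now: v0=-3 v1=4 v2=-1 v3=2
Collision at t=7/5: particles 1 and 2 swap velocities; positions: p0=29/5 p1=63/5 p2=63/5 p3=79/5; velocities now: v0=-3 v1=-1 v2=4 v3=2
Collision at t=3: particles 2 and 3 swap velocities; positions: p0=1 p1=11 p2=19 p3=19; velocities now: v0=-3 v1=-1 v2=2 v3=4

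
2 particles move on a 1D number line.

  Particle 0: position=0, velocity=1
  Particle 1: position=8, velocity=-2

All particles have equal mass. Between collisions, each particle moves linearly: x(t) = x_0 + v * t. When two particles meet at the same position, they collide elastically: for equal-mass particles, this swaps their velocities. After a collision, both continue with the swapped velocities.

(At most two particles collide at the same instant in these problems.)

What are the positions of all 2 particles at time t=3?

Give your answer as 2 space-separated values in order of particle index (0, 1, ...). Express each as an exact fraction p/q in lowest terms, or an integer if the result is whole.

Collision at t=8/3: particles 0 and 1 swap velocities; positions: p0=8/3 p1=8/3; velocities now: v0=-2 v1=1
Advance to t=3 (no further collisions before then); velocities: v0=-2 v1=1; positions = 2 3

Answer: 2 3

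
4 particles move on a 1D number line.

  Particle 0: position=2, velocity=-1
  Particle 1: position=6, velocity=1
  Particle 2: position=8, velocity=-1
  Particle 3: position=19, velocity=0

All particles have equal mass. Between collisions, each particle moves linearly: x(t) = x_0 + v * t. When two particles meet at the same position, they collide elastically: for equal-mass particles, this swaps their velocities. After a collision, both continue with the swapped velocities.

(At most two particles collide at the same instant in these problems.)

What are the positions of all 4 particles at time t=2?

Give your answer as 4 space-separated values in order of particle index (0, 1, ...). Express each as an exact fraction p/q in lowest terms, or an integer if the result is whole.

Collision at t=1: particles 1 and 2 swap velocities; positions: p0=1 p1=7 p2=7 p3=19; velocities now: v0=-1 v1=-1 v2=1 v3=0
Advance to t=2 (no further collisions before then); velocities: v0=-1 v1=-1 v2=1 v3=0; positions = 0 6 8 19

Answer: 0 6 8 19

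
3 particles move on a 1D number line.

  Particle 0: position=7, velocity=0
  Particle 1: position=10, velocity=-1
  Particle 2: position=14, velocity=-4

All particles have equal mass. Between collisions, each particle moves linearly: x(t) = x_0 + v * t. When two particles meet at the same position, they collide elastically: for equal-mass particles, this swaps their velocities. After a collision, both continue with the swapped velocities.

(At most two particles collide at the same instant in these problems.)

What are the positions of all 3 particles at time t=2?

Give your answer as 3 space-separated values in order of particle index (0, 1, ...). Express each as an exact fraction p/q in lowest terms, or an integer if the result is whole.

Collision at t=4/3: particles 1 and 2 swap velocities; positions: p0=7 p1=26/3 p2=26/3; velocities now: v0=0 v1=-4 v2=-1
Collision at t=7/4: particles 0 and 1 swap velocities; positions: p0=7 p1=7 p2=33/4; velocities now: v0=-4 v1=0 v2=-1
Advance to t=2 (no further collisions before then); velocities: v0=-4 v1=0 v2=-1; positions = 6 7 8

Answer: 6 7 8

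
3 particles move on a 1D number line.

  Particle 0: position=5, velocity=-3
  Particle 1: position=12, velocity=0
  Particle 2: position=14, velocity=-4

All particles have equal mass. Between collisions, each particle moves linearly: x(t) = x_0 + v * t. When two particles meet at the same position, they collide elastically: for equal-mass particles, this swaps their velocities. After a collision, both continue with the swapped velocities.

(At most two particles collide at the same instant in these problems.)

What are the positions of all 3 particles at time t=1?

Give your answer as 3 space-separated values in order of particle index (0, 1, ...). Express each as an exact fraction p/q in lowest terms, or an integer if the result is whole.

Answer: 2 10 12

Derivation:
Collision at t=1/2: particles 1 and 2 swap velocities; positions: p0=7/2 p1=12 p2=12; velocities now: v0=-3 v1=-4 v2=0
Advance to t=1 (no further collisions before then); velocities: v0=-3 v1=-4 v2=0; positions = 2 10 12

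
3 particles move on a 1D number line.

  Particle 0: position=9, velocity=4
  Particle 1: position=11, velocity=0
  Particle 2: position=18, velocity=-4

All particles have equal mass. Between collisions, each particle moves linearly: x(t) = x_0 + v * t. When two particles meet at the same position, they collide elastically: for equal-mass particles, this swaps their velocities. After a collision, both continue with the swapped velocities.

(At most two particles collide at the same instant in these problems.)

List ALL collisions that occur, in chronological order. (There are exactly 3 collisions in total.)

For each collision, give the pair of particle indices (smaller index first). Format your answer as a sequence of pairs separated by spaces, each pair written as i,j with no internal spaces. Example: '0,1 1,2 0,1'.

Collision at t=1/2: particles 0 and 1 swap velocities; positions: p0=11 p1=11 p2=16; velocities now: v0=0 v1=4 v2=-4
Collision at t=9/8: particles 1 and 2 swap velocities; positions: p0=11 p1=27/2 p2=27/2; velocities now: v0=0 v1=-4 v2=4
Collision at t=7/4: particles 0 and 1 swap velocities; positions: p0=11 p1=11 p2=16; velocities now: v0=-4 v1=0 v2=4

Answer: 0,1 1,2 0,1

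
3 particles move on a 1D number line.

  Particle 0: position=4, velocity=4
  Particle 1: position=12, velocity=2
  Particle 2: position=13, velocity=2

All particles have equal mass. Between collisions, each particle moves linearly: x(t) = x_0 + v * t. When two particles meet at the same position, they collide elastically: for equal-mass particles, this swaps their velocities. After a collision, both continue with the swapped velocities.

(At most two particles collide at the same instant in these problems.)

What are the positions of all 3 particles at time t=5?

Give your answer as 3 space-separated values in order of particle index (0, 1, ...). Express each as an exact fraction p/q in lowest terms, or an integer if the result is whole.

Collision at t=4: particles 0 and 1 swap velocities; positions: p0=20 p1=20 p2=21; velocities now: v0=2 v1=4 v2=2
Collision at t=9/2: particles 1 and 2 swap velocities; positions: p0=21 p1=22 p2=22; velocities now: v0=2 v1=2 v2=4
Advance to t=5 (no further collisions before then); velocities: v0=2 v1=2 v2=4; positions = 22 23 24

Answer: 22 23 24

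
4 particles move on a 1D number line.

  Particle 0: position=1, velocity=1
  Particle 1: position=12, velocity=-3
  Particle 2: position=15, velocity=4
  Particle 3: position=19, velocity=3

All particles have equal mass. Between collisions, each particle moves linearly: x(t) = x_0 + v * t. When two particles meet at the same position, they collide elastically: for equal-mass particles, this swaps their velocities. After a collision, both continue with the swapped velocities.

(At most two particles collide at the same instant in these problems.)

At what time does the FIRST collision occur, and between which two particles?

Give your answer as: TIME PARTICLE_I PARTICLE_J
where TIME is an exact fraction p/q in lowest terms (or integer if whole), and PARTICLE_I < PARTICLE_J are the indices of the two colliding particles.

Pair (0,1): pos 1,12 vel 1,-3 -> gap=11, closing at 4/unit, collide at t=11/4
Pair (1,2): pos 12,15 vel -3,4 -> not approaching (rel speed -7 <= 0)
Pair (2,3): pos 15,19 vel 4,3 -> gap=4, closing at 1/unit, collide at t=4
Earliest collision: t=11/4 between 0 and 1

Answer: 11/4 0 1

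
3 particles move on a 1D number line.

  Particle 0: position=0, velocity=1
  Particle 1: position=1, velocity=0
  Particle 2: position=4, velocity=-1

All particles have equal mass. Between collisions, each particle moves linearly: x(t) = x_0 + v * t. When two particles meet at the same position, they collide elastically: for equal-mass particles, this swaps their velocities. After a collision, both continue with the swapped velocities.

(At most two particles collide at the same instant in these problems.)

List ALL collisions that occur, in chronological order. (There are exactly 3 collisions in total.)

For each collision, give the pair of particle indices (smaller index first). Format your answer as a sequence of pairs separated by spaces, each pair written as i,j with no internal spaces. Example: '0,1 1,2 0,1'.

Collision at t=1: particles 0 and 1 swap velocities; positions: p0=1 p1=1 p2=3; velocities now: v0=0 v1=1 v2=-1
Collision at t=2: particles 1 and 2 swap velocities; positions: p0=1 p1=2 p2=2; velocities now: v0=0 v1=-1 v2=1
Collision at t=3: particles 0 and 1 swap velocities; positions: p0=1 p1=1 p2=3; velocities now: v0=-1 v1=0 v2=1

Answer: 0,1 1,2 0,1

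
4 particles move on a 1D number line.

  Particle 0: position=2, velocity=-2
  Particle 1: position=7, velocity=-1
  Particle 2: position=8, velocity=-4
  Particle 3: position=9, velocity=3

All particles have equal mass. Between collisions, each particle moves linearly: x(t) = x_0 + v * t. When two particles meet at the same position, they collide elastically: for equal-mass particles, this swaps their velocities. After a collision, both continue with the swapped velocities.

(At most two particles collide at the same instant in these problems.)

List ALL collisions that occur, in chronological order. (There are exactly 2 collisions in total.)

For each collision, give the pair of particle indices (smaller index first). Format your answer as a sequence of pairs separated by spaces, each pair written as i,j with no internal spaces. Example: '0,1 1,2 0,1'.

Answer: 1,2 0,1

Derivation:
Collision at t=1/3: particles 1 and 2 swap velocities; positions: p0=4/3 p1=20/3 p2=20/3 p3=10; velocities now: v0=-2 v1=-4 v2=-1 v3=3
Collision at t=3: particles 0 and 1 swap velocities; positions: p0=-4 p1=-4 p2=4 p3=18; velocities now: v0=-4 v1=-2 v2=-1 v3=3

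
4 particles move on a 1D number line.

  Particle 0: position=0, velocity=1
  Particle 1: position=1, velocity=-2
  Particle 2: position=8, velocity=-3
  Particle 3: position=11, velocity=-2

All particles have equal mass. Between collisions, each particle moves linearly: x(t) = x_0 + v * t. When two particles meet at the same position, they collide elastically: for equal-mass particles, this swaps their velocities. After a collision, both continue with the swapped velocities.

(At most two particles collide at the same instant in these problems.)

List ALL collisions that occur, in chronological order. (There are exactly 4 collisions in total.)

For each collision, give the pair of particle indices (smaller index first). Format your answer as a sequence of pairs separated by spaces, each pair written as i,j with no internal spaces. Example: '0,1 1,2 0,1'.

Answer: 0,1 1,2 2,3 0,1

Derivation:
Collision at t=1/3: particles 0 and 1 swap velocities; positions: p0=1/3 p1=1/3 p2=7 p3=31/3; velocities now: v0=-2 v1=1 v2=-3 v3=-2
Collision at t=2: particles 1 and 2 swap velocities; positions: p0=-3 p1=2 p2=2 p3=7; velocities now: v0=-2 v1=-3 v2=1 v3=-2
Collision at t=11/3: particles 2 and 3 swap velocities; positions: p0=-19/3 p1=-3 p2=11/3 p3=11/3; velocities now: v0=-2 v1=-3 v2=-2 v3=1
Collision at t=7: particles 0 and 1 swap velocities; positions: p0=-13 p1=-13 p2=-3 p3=7; velocities now: v0=-3 v1=-2 v2=-2 v3=1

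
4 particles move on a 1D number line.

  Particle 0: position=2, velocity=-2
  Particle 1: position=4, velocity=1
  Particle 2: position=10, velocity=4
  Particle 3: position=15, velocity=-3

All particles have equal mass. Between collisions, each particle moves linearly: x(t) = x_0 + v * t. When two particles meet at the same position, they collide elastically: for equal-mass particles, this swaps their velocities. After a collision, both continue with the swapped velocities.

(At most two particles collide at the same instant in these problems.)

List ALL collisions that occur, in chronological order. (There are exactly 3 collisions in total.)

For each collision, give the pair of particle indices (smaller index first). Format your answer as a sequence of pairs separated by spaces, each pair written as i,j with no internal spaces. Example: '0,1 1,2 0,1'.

Collision at t=5/7: particles 2 and 3 swap velocities; positions: p0=4/7 p1=33/7 p2=90/7 p3=90/7; velocities now: v0=-2 v1=1 v2=-3 v3=4
Collision at t=11/4: particles 1 and 2 swap velocities; positions: p0=-7/2 p1=27/4 p2=27/4 p3=21; velocities now: v0=-2 v1=-3 v2=1 v3=4
Collision at t=13: particles 0 and 1 swap velocities; positions: p0=-24 p1=-24 p2=17 p3=62; velocities now: v0=-3 v1=-2 v2=1 v3=4

Answer: 2,3 1,2 0,1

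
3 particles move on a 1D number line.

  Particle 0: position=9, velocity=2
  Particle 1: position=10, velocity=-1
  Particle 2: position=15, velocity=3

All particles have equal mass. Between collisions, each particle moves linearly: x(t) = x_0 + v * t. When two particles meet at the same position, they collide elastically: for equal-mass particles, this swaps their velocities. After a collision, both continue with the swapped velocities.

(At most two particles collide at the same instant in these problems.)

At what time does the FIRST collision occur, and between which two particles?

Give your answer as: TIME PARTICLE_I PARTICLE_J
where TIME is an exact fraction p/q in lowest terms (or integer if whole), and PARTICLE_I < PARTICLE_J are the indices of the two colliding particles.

Pair (0,1): pos 9,10 vel 2,-1 -> gap=1, closing at 3/unit, collide at t=1/3
Pair (1,2): pos 10,15 vel -1,3 -> not approaching (rel speed -4 <= 0)
Earliest collision: t=1/3 between 0 and 1

Answer: 1/3 0 1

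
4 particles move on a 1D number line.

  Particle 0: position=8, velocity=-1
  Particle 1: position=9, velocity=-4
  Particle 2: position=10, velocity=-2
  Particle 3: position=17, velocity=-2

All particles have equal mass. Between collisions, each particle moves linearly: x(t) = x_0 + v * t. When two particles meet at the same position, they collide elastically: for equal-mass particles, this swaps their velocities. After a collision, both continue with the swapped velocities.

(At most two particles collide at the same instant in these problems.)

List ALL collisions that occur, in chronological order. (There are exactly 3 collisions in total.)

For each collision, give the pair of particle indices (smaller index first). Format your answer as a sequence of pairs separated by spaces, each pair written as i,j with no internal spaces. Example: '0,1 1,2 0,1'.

Answer: 0,1 1,2 2,3

Derivation:
Collision at t=1/3: particles 0 and 1 swap velocities; positions: p0=23/3 p1=23/3 p2=28/3 p3=49/3; velocities now: v0=-4 v1=-1 v2=-2 v3=-2
Collision at t=2: particles 1 and 2 swap velocities; positions: p0=1 p1=6 p2=6 p3=13; velocities now: v0=-4 v1=-2 v2=-1 v3=-2
Collision at t=9: particles 2 and 3 swap velocities; positions: p0=-27 p1=-8 p2=-1 p3=-1; velocities now: v0=-4 v1=-2 v2=-2 v3=-1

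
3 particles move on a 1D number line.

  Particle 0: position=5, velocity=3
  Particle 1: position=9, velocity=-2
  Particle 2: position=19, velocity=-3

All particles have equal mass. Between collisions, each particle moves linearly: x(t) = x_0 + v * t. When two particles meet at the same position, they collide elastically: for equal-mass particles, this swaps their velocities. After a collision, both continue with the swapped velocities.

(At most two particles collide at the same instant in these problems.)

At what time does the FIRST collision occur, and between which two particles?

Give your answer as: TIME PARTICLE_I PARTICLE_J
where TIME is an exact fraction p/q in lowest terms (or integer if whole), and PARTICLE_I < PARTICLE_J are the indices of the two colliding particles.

Answer: 4/5 0 1

Derivation:
Pair (0,1): pos 5,9 vel 3,-2 -> gap=4, closing at 5/unit, collide at t=4/5
Pair (1,2): pos 9,19 vel -2,-3 -> gap=10, closing at 1/unit, collide at t=10
Earliest collision: t=4/5 between 0 and 1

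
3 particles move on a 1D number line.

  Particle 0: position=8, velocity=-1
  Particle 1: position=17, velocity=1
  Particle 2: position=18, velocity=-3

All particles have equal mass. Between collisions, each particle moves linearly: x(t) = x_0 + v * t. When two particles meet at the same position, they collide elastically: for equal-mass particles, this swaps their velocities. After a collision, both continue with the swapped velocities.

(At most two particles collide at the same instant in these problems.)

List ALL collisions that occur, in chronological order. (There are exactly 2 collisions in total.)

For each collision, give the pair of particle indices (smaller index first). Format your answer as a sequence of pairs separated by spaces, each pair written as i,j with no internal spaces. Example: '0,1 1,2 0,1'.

Answer: 1,2 0,1

Derivation:
Collision at t=1/4: particles 1 and 2 swap velocities; positions: p0=31/4 p1=69/4 p2=69/4; velocities now: v0=-1 v1=-3 v2=1
Collision at t=5: particles 0 and 1 swap velocities; positions: p0=3 p1=3 p2=22; velocities now: v0=-3 v1=-1 v2=1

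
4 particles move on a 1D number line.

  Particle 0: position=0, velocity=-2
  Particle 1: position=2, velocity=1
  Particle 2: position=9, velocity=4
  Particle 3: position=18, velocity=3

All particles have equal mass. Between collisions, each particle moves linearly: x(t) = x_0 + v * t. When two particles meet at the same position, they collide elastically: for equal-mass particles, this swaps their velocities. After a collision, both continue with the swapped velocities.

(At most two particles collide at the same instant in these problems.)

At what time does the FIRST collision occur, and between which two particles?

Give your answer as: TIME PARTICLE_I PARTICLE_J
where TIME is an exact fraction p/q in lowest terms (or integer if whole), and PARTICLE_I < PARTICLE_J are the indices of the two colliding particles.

Pair (0,1): pos 0,2 vel -2,1 -> not approaching (rel speed -3 <= 0)
Pair (1,2): pos 2,9 vel 1,4 -> not approaching (rel speed -3 <= 0)
Pair (2,3): pos 9,18 vel 4,3 -> gap=9, closing at 1/unit, collide at t=9
Earliest collision: t=9 between 2 and 3

Answer: 9 2 3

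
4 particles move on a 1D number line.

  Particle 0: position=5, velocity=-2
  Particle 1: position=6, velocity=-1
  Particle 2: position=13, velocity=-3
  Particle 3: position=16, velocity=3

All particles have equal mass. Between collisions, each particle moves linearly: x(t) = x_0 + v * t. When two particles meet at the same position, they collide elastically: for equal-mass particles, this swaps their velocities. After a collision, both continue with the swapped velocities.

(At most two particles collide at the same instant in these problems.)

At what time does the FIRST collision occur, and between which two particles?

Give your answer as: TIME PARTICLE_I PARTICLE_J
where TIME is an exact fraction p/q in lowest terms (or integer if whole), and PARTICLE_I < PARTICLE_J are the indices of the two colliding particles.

Pair (0,1): pos 5,6 vel -2,-1 -> not approaching (rel speed -1 <= 0)
Pair (1,2): pos 6,13 vel -1,-3 -> gap=7, closing at 2/unit, collide at t=7/2
Pair (2,3): pos 13,16 vel -3,3 -> not approaching (rel speed -6 <= 0)
Earliest collision: t=7/2 between 1 and 2

Answer: 7/2 1 2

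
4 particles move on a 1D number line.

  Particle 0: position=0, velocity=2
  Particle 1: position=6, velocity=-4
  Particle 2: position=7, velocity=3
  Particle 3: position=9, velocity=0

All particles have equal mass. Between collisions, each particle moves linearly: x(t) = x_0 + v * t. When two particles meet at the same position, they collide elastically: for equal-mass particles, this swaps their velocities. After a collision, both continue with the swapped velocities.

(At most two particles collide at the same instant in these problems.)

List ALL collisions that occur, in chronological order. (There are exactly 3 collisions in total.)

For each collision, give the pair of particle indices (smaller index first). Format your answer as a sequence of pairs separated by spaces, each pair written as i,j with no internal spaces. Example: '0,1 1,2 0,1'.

Collision at t=2/3: particles 2 and 3 swap velocities; positions: p0=4/3 p1=10/3 p2=9 p3=9; velocities now: v0=2 v1=-4 v2=0 v3=3
Collision at t=1: particles 0 and 1 swap velocities; positions: p0=2 p1=2 p2=9 p3=10; velocities now: v0=-4 v1=2 v2=0 v3=3
Collision at t=9/2: particles 1 and 2 swap velocities; positions: p0=-12 p1=9 p2=9 p3=41/2; velocities now: v0=-4 v1=0 v2=2 v3=3

Answer: 2,3 0,1 1,2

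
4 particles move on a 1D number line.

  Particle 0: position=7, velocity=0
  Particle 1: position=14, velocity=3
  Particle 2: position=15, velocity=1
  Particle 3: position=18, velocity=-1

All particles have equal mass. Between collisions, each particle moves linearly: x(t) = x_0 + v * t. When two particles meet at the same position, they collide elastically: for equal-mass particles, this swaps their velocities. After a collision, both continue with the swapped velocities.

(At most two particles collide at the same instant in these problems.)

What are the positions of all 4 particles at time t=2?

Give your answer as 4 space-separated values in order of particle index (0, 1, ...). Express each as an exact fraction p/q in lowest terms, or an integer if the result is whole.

Collision at t=1/2: particles 1 and 2 swap velocities; positions: p0=7 p1=31/2 p2=31/2 p3=35/2; velocities now: v0=0 v1=1 v2=3 v3=-1
Collision at t=1: particles 2 and 3 swap velocities; positions: p0=7 p1=16 p2=17 p3=17; velocities now: v0=0 v1=1 v2=-1 v3=3
Collision at t=3/2: particles 1 and 2 swap velocities; positions: p0=7 p1=33/2 p2=33/2 p3=37/2; velocities now: v0=0 v1=-1 v2=1 v3=3
Advance to t=2 (no further collisions before then); velocities: v0=0 v1=-1 v2=1 v3=3; positions = 7 16 17 20

Answer: 7 16 17 20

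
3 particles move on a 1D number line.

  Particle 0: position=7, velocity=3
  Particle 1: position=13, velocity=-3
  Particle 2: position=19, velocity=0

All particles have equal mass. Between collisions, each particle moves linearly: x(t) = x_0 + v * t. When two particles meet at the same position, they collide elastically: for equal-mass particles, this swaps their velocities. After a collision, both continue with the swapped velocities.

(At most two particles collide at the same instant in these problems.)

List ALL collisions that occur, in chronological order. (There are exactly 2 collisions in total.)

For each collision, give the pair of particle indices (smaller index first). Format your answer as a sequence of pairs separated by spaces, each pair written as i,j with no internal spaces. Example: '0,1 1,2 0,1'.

Answer: 0,1 1,2

Derivation:
Collision at t=1: particles 0 and 1 swap velocities; positions: p0=10 p1=10 p2=19; velocities now: v0=-3 v1=3 v2=0
Collision at t=4: particles 1 and 2 swap velocities; positions: p0=1 p1=19 p2=19; velocities now: v0=-3 v1=0 v2=3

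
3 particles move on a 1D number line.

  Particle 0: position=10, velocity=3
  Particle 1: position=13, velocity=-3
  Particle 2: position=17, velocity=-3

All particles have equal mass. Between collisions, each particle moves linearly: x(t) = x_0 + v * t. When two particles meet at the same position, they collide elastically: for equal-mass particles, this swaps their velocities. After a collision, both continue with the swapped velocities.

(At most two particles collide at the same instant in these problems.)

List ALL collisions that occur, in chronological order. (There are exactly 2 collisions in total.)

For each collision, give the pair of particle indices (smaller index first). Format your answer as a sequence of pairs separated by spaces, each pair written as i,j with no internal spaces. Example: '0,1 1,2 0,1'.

Answer: 0,1 1,2

Derivation:
Collision at t=1/2: particles 0 and 1 swap velocities; positions: p0=23/2 p1=23/2 p2=31/2; velocities now: v0=-3 v1=3 v2=-3
Collision at t=7/6: particles 1 and 2 swap velocities; positions: p0=19/2 p1=27/2 p2=27/2; velocities now: v0=-3 v1=-3 v2=3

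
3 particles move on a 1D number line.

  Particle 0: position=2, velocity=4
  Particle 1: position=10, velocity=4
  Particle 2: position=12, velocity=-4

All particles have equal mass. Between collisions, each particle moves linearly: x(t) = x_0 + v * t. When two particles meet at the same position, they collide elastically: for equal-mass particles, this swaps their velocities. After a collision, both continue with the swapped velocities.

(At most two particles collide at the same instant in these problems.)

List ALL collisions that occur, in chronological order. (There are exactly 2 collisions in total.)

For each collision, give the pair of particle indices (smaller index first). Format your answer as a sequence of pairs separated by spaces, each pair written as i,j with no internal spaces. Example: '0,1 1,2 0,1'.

Collision at t=1/4: particles 1 and 2 swap velocities; positions: p0=3 p1=11 p2=11; velocities now: v0=4 v1=-4 v2=4
Collision at t=5/4: particles 0 and 1 swap velocities; positions: p0=7 p1=7 p2=15; velocities now: v0=-4 v1=4 v2=4

Answer: 1,2 0,1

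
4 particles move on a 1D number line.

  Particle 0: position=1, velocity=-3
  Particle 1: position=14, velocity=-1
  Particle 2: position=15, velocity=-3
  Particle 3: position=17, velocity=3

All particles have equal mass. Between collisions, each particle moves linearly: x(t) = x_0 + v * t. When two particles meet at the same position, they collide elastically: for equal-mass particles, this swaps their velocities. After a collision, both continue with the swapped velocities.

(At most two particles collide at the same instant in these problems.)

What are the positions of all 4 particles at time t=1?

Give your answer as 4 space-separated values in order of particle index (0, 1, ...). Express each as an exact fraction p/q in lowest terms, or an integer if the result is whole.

Collision at t=1/2: particles 1 and 2 swap velocities; positions: p0=-1/2 p1=27/2 p2=27/2 p3=37/2; velocities now: v0=-3 v1=-3 v2=-1 v3=3
Advance to t=1 (no further collisions before then); velocities: v0=-3 v1=-3 v2=-1 v3=3; positions = -2 12 13 20

Answer: -2 12 13 20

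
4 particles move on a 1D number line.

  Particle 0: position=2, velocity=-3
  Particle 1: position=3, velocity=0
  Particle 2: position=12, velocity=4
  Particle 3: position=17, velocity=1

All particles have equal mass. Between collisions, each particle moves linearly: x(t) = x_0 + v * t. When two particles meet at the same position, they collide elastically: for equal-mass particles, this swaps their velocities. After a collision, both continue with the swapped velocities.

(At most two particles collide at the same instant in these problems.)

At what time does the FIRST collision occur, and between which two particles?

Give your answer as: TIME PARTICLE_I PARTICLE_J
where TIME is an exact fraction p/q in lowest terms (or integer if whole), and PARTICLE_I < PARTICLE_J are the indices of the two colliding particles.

Pair (0,1): pos 2,3 vel -3,0 -> not approaching (rel speed -3 <= 0)
Pair (1,2): pos 3,12 vel 0,4 -> not approaching (rel speed -4 <= 0)
Pair (2,3): pos 12,17 vel 4,1 -> gap=5, closing at 3/unit, collide at t=5/3
Earliest collision: t=5/3 between 2 and 3

Answer: 5/3 2 3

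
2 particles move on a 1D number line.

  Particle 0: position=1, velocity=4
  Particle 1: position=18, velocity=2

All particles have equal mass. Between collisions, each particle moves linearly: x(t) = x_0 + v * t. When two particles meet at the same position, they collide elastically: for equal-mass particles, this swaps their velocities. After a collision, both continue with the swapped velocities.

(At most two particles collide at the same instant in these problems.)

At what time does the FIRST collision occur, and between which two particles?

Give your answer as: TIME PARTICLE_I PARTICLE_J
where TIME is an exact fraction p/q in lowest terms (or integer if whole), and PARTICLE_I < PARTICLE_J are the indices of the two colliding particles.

Answer: 17/2 0 1

Derivation:
Pair (0,1): pos 1,18 vel 4,2 -> gap=17, closing at 2/unit, collide at t=17/2
Earliest collision: t=17/2 between 0 and 1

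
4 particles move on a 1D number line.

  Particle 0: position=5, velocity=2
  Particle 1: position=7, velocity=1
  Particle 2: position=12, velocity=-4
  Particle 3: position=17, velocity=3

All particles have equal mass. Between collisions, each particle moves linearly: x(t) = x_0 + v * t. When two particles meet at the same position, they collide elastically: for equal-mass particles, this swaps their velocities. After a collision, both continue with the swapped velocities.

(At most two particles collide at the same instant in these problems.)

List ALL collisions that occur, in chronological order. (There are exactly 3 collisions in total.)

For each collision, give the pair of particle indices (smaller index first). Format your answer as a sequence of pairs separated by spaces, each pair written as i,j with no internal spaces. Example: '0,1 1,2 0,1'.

Collision at t=1: particles 1 and 2 swap velocities; positions: p0=7 p1=8 p2=8 p3=20; velocities now: v0=2 v1=-4 v2=1 v3=3
Collision at t=7/6: particles 0 and 1 swap velocities; positions: p0=22/3 p1=22/3 p2=49/6 p3=41/2; velocities now: v0=-4 v1=2 v2=1 v3=3
Collision at t=2: particles 1 and 2 swap velocities; positions: p0=4 p1=9 p2=9 p3=23; velocities now: v0=-4 v1=1 v2=2 v3=3

Answer: 1,2 0,1 1,2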